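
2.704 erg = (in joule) 2.704e-07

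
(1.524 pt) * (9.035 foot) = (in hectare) 1.481e-07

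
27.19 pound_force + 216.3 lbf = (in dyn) 1.083e+08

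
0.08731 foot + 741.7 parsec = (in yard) 2.503e+19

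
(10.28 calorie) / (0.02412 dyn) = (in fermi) 1.783e+23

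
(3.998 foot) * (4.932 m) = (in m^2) 6.01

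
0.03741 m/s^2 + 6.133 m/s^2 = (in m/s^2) 6.17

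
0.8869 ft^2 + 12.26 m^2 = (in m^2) 12.34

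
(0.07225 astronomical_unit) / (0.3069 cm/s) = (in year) 1.117e+05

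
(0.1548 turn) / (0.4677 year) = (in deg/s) 3.778e-06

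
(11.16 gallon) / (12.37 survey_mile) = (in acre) 5.244e-10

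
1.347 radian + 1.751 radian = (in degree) 177.5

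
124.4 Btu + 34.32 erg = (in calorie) 3.137e+04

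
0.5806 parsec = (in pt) 5.078e+19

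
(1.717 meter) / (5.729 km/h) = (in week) 1.784e-06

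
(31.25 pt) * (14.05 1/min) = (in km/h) 0.009293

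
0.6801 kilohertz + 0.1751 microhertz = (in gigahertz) 6.801e-07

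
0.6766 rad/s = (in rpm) 6.461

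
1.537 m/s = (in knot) 2.988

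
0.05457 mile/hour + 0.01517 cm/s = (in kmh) 0.08837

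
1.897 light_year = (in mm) 1.795e+19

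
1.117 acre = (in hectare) 0.452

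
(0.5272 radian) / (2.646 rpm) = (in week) 3.146e-06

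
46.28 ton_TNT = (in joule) 1.936e+11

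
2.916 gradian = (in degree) 2.624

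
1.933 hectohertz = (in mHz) 1.933e+05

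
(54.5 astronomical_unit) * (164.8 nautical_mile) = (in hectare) 2.488e+14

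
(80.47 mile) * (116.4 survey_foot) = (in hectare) 459.5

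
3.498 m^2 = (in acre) 0.0008644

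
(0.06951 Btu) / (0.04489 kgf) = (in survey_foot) 546.6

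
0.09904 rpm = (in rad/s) 0.01037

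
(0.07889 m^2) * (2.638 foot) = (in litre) 63.43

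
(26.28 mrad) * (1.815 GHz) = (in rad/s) 4.77e+07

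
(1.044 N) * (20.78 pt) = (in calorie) 0.001829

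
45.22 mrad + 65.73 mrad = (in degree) 6.357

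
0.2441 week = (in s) 1.476e+05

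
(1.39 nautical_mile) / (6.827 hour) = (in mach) 0.0003076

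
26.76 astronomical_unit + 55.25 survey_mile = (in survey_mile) 2.487e+09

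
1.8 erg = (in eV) 1.123e+12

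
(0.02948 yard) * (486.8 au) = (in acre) 4.851e+08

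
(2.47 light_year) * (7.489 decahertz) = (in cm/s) 1.75e+20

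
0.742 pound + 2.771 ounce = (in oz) 14.64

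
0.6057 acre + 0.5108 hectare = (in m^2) 7559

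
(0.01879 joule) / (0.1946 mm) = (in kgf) 9.846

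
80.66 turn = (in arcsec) 1.045e+08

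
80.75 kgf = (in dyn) 7.919e+07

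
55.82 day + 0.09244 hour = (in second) 4.823e+06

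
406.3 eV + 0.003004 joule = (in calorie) 0.000718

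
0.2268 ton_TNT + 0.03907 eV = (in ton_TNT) 0.2268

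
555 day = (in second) 4.795e+07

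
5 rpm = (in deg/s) 30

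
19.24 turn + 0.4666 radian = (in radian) 121.4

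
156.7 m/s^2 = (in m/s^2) 156.7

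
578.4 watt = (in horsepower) 0.7756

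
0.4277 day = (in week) 0.0611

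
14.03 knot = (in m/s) 7.218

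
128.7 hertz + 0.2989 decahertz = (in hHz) 1.317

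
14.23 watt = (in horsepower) 0.01908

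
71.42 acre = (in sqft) 3.111e+06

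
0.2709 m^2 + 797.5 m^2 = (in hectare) 0.07978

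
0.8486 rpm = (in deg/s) 5.092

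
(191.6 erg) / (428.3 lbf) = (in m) 1.006e-08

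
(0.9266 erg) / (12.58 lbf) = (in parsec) 5.366e-26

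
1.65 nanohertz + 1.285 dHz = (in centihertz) 12.85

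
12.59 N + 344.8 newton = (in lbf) 80.34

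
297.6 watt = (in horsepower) 0.3991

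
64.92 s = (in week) 0.0001073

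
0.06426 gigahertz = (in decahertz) 6.426e+06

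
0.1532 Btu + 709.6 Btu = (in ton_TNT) 0.000179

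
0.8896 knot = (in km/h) 1.648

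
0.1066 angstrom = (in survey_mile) 6.624e-15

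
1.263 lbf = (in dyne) 5.618e+05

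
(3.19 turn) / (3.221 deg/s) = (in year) 1.131e-05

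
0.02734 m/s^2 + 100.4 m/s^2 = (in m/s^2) 100.4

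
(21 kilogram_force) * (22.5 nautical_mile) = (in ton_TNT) 0.002051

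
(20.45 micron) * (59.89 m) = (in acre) 3.026e-07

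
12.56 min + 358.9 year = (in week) 1.871e+04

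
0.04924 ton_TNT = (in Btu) 1.953e+05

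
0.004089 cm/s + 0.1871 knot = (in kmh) 0.3467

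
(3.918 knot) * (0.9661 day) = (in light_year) 1.778e-11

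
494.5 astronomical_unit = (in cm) 7.398e+15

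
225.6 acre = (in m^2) 9.13e+05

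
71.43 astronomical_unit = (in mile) 6.64e+09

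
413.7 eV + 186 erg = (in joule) 1.86e-05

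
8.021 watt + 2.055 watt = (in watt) 10.08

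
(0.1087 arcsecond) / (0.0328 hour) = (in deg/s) 2.557e-07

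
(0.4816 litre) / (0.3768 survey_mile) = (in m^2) 7.942e-07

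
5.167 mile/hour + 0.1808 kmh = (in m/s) 2.36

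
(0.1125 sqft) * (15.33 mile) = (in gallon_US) 6.812e+04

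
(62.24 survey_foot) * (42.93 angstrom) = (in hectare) 8.144e-12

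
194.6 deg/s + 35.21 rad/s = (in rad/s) 38.61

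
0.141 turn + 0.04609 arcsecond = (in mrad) 885.9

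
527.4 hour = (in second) 1.899e+06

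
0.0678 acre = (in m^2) 274.4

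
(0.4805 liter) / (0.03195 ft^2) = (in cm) 16.19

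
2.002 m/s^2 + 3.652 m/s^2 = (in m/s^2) 5.654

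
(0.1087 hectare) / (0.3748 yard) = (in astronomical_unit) 2.12e-08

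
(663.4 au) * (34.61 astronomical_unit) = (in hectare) 5.138e+22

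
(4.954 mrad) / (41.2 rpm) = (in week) 1.899e-09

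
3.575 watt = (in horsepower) 0.004794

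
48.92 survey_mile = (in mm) 7.873e+07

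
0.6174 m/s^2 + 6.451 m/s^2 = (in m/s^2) 7.068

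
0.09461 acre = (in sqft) 4121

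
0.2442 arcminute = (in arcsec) 14.65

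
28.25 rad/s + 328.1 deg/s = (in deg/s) 1947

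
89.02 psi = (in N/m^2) 6.138e+05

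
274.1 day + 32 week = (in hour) 1.195e+04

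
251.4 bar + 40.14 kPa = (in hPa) 2.518e+05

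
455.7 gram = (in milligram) 4.557e+05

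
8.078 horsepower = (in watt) 6024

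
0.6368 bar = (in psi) 9.236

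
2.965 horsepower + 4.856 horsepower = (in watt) 5832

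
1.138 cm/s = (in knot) 0.02212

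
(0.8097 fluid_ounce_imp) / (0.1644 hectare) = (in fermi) 1.399e+07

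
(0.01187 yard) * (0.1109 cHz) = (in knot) 2.34e-05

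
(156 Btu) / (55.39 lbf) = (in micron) 6.68e+08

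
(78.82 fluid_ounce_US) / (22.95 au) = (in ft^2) 7.308e-15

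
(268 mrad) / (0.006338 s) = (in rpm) 403.8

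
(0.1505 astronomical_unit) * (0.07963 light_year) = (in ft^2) 1.826e+26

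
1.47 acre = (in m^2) 5949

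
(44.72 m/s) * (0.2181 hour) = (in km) 35.11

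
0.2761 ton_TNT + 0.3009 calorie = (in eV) 7.21e+27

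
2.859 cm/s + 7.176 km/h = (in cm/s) 202.2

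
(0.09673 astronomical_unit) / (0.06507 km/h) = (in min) 1.334e+10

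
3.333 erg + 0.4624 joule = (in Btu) 0.0004383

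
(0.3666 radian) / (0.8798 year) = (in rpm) 1.262e-07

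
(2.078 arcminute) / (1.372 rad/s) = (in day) 5.099e-09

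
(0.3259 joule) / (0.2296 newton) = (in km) 0.001419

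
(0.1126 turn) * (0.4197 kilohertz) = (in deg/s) 1.701e+04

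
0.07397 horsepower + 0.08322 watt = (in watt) 55.24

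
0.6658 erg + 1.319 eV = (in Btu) 6.311e-11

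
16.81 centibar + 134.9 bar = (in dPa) 1.351e+08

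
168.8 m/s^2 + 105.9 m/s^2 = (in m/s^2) 274.7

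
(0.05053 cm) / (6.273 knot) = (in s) 0.0001566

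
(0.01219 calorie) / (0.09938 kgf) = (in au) 3.498e-13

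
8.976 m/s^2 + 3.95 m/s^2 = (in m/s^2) 12.93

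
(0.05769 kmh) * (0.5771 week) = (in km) 5.593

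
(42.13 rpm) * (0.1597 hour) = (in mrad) 2.536e+06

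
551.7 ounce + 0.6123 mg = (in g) 1.564e+04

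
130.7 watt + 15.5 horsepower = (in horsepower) 15.68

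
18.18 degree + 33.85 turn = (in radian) 213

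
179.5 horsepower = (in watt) 1.339e+05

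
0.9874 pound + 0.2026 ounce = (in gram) 453.6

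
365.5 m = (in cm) 3.655e+04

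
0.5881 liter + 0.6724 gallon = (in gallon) 0.8278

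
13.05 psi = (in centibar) 89.98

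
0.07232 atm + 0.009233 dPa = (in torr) 54.96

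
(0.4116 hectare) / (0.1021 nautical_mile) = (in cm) 2177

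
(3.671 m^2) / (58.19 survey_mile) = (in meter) 3.92e-05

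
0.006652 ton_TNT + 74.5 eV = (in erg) 2.783e+14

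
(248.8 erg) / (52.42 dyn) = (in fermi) 4.746e+13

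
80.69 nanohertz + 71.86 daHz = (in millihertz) 7.186e+05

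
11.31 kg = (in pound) 24.93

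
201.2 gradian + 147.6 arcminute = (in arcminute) 1.101e+04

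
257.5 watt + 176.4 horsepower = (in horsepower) 176.7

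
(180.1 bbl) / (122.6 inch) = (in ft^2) 98.97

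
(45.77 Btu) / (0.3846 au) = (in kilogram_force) 8.559e-08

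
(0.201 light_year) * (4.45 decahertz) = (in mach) 2.485e+14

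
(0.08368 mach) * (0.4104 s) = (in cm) 1169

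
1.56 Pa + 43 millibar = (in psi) 0.6239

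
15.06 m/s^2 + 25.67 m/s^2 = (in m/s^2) 40.73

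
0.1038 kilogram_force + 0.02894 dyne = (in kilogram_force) 0.1038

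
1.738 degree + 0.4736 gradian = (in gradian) 2.405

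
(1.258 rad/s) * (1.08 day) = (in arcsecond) 2.421e+10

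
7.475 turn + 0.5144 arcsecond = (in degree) 2691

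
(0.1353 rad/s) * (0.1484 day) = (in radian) 1735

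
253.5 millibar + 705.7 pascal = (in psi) 3.779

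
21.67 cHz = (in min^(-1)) 13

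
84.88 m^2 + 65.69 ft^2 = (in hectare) 0.009098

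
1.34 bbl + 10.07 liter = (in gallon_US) 58.94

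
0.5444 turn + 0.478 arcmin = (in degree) 196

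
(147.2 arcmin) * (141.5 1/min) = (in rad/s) 0.101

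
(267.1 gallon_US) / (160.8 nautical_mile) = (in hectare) 3.395e-10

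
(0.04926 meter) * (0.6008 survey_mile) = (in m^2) 47.63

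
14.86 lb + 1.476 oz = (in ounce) 239.2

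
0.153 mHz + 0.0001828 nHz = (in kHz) 1.53e-07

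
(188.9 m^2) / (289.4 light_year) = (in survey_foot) 2.264e-16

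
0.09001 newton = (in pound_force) 0.02024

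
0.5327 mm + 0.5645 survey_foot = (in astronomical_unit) 1.154e-12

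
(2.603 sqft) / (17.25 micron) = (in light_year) 1.482e-12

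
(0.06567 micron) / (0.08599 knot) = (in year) 4.707e-14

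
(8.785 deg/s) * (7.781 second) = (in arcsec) 2.461e+05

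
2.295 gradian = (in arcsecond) 7436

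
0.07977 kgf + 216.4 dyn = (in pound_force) 0.1763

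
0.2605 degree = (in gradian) 0.2894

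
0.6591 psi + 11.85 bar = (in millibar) 1.19e+04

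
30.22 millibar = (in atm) 0.02982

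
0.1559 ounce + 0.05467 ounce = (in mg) 5970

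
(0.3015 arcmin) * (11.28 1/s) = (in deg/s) 0.05668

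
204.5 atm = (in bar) 207.2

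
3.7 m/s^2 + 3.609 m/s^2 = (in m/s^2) 7.309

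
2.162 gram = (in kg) 0.002162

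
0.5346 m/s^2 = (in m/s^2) 0.5346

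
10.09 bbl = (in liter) 1604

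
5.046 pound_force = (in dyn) 2.245e+06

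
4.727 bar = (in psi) 68.56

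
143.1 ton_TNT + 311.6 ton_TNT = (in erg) 1.902e+19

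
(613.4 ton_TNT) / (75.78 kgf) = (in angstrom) 3.454e+19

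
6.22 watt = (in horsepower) 0.008341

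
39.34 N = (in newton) 39.34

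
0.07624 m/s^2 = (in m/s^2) 0.07624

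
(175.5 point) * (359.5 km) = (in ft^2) 2.396e+05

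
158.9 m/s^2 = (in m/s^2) 158.9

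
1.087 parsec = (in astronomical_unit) 2.242e+05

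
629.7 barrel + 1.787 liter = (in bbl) 629.7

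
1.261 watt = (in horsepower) 0.001691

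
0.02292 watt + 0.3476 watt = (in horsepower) 0.0004969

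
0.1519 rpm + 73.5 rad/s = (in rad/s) 73.52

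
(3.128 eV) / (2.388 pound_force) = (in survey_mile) 2.932e-23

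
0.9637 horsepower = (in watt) 718.6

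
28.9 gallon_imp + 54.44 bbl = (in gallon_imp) 1933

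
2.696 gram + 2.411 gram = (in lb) 0.01126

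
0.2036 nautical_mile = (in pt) 1.069e+06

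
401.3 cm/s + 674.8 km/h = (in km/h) 689.2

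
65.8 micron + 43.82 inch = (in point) 3155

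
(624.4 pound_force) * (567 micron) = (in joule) 1.575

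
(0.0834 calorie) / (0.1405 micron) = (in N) 2.484e+06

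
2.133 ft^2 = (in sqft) 2.133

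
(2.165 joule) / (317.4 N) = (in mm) 6.821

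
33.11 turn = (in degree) 1.192e+04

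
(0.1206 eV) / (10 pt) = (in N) 5.477e-18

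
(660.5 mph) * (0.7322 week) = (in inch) 5.148e+09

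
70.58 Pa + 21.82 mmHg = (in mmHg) 22.35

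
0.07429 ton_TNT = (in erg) 3.108e+15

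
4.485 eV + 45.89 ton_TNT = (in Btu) 1.82e+08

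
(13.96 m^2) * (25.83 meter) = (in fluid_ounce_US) 1.219e+07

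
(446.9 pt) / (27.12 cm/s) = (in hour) 0.0001615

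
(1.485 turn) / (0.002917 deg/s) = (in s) 1.833e+05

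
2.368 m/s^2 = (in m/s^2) 2.368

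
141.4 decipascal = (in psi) 0.002051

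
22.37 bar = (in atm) 22.08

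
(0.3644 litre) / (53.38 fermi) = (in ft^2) 7.348e+10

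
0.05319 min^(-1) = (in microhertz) 886.5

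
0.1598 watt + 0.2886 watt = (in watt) 0.4484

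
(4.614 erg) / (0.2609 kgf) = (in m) 1.803e-07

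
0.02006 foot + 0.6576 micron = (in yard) 0.006687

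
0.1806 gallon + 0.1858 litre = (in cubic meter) 0.0008694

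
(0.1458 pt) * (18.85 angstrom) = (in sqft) 1.044e-12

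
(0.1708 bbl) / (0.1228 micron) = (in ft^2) 2.38e+06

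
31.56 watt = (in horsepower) 0.04232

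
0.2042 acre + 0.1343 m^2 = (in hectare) 0.08265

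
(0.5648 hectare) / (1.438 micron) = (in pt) 1.113e+13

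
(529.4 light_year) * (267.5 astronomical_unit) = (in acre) 4.953e+28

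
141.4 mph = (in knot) 122.9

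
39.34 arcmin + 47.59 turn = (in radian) 299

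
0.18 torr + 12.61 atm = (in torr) 9584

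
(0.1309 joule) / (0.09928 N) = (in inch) 51.91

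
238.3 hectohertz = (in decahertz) 2383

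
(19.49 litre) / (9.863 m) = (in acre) 4.883e-07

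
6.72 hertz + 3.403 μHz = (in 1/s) 6.72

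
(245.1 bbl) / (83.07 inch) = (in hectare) 0.001847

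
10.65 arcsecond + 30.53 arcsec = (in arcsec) 41.18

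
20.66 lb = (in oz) 330.6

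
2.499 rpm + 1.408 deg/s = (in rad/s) 0.2863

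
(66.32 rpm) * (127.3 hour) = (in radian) 3.183e+06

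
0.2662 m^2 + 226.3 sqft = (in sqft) 229.2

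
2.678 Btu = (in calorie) 675.3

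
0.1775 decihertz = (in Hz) 0.01775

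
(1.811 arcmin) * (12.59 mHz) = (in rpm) 6.333e-05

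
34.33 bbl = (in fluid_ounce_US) 1.846e+05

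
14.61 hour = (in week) 0.08696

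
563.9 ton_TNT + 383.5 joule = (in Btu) 2.236e+09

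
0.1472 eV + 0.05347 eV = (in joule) 3.215e-20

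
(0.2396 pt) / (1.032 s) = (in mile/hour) 0.0001832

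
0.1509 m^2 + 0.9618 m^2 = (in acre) 0.000275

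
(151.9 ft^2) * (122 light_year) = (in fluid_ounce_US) 5.508e+23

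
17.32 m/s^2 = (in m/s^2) 17.32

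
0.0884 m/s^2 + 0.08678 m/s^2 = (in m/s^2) 0.1752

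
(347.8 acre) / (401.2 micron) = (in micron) 3.508e+15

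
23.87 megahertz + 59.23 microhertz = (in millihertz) 2.387e+10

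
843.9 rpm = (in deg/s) 5063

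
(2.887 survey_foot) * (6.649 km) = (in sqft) 6.298e+04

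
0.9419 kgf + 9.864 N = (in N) 19.1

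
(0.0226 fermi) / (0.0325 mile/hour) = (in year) 4.933e-23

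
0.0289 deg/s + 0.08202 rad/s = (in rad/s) 0.08252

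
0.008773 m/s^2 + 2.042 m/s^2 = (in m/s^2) 2.051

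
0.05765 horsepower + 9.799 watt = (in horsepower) 0.07079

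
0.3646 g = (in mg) 364.6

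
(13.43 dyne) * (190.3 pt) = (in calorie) 2.155e-06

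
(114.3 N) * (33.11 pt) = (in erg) 1.335e+07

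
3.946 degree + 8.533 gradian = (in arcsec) 4.185e+04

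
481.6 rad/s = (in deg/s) 2.759e+04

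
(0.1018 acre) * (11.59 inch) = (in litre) 1.213e+05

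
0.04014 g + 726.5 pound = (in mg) 3.295e+08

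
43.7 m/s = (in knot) 84.95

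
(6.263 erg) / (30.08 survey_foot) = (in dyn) 0.006831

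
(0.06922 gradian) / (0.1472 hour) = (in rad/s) 2.052e-06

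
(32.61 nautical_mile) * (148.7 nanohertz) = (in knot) 0.01746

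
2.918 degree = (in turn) 0.008106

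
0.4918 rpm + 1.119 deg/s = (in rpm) 0.6783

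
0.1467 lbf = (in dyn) 6.526e+04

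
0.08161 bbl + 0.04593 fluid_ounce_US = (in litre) 12.98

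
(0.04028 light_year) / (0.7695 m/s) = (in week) 8.188e+08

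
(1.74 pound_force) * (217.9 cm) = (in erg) 1.687e+08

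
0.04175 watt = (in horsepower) 5.599e-05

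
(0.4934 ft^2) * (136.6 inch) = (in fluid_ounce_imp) 5598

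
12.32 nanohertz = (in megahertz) 1.232e-14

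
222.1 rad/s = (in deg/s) 1.273e+04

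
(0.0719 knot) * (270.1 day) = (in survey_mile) 536.4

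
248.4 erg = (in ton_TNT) 5.937e-15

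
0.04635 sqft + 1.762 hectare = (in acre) 4.354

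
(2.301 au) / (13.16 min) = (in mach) 1.28e+06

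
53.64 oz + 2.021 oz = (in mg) 1.578e+06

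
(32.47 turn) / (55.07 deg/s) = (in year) 6.731e-06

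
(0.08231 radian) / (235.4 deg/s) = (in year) 6.353e-10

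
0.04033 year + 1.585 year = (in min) 8.543e+05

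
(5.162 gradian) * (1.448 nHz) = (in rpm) 1.121e-09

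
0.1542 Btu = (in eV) 1.015e+21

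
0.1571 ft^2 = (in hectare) 1.46e-06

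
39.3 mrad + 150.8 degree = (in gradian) 170.1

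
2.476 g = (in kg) 0.002476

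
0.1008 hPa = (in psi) 0.001462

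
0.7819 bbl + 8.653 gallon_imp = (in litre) 163.6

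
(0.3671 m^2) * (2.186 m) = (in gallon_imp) 176.5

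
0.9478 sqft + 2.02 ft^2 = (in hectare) 2.757e-05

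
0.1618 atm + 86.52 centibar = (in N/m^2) 1.029e+05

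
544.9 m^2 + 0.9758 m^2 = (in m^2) 545.9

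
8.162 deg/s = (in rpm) 1.36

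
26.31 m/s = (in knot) 51.14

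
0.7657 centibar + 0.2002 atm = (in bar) 0.2105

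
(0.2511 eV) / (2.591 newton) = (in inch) 6.113e-19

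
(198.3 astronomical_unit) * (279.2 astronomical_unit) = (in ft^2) 1.334e+28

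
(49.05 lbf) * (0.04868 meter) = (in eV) 6.629e+19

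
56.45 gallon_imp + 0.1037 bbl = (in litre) 273.1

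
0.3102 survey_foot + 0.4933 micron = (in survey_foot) 0.3102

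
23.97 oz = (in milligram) 6.795e+05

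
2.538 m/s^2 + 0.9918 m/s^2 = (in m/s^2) 3.53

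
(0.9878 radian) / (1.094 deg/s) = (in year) 1.64e-06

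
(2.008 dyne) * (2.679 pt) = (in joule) 1.898e-08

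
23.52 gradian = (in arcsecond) 7.62e+04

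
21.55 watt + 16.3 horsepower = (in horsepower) 16.33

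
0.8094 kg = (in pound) 1.784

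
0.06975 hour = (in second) 251.1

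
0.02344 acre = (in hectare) 0.009486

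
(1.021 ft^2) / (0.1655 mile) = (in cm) 0.03561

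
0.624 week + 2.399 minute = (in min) 6292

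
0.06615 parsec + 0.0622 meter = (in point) 5.786e+18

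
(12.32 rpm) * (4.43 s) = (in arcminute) 1.965e+04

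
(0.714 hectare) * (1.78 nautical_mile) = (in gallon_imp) 5.178e+09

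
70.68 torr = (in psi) 1.367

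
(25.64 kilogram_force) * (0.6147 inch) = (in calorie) 0.9383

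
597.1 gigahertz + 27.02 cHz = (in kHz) 5.971e+08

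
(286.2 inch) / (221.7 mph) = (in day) 8.489e-07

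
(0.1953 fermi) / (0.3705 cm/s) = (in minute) 8.785e-16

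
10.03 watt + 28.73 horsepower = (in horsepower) 28.74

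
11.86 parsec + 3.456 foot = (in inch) 1.441e+19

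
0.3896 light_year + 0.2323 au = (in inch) 1.451e+17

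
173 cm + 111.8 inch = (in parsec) 1.481e-16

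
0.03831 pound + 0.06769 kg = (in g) 85.07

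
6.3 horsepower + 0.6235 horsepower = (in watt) 5163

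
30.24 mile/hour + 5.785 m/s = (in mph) 43.18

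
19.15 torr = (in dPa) 2.553e+04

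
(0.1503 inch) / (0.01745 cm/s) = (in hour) 0.006077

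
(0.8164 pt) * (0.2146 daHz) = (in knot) 0.001201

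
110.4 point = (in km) 3.895e-05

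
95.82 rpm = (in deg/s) 574.9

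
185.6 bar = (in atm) 183.2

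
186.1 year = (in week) 9704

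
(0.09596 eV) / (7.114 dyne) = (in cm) 2.161e-14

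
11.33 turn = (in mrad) 7.119e+04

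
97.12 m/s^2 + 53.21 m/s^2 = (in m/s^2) 150.3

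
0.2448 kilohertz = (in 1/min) 1.469e+04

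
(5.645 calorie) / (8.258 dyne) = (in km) 286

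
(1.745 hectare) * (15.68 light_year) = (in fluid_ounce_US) 8.753e+25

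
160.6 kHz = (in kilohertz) 160.6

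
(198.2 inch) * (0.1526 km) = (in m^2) 768.2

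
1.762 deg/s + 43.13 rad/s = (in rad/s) 43.16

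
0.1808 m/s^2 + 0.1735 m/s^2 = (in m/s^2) 0.3543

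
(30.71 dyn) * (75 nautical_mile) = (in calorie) 10.2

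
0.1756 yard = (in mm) 160.6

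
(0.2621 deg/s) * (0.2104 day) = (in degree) 4765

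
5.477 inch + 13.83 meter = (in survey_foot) 45.83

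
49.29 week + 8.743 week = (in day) 406.2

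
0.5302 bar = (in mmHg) 397.7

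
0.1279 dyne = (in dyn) 0.1279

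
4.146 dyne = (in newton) 4.146e-05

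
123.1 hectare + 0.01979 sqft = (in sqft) 1.325e+07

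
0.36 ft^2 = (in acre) 8.264e-06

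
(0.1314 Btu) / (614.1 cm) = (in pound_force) 5.075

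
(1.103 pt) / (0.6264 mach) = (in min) 3.041e-08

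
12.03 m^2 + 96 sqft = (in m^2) 20.95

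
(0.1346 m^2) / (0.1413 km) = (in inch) 0.0375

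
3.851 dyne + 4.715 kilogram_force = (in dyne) 4.624e+06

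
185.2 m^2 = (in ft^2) 1993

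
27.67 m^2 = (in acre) 0.006837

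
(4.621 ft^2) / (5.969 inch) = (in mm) 2832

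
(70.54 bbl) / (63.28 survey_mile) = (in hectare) 1.101e-08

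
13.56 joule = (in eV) 8.463e+19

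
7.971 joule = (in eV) 4.975e+19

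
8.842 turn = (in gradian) 3537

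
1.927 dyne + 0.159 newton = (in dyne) 1.59e+04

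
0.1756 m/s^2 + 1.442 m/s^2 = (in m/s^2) 1.618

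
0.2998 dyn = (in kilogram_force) 3.057e-07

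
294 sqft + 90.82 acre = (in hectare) 36.76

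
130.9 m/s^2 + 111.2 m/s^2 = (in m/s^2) 242.1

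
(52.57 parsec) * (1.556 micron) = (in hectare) 2.524e+08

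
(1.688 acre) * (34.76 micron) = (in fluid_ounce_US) 8029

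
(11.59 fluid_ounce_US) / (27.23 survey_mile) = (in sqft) 8.419e-08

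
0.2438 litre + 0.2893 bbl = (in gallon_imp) 10.17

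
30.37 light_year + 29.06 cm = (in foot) 9.427e+17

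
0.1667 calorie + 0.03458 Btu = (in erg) 3.718e+08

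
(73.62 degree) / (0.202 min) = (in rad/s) 0.106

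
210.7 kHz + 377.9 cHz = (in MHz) 0.2107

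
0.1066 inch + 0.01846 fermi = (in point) 7.675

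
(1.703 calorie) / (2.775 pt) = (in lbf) 1636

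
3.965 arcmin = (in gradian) 0.07343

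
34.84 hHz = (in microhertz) 3.484e+09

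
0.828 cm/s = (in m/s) 0.00828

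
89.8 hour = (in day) 3.742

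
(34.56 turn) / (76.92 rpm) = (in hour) 0.007488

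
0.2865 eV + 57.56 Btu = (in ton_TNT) 1.451e-05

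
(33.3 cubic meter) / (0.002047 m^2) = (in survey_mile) 10.11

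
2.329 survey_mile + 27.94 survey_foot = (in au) 2.511e-08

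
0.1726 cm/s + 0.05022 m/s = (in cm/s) 5.195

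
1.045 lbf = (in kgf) 0.474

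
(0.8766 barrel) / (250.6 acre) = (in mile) 8.539e-11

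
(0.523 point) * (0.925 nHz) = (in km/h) 6.144e-13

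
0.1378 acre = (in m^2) 557.7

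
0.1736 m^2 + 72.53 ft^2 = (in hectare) 0.0006912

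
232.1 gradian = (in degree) 208.9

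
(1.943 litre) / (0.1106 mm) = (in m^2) 17.57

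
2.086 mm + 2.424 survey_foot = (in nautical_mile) 0.0004001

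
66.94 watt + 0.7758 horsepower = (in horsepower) 0.8656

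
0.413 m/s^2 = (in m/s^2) 0.413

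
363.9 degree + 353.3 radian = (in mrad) 3.597e+05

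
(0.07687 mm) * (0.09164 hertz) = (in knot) 1.369e-05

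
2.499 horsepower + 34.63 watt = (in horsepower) 2.545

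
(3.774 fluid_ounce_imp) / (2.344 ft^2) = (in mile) 3.06e-07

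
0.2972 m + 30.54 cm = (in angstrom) 6.026e+09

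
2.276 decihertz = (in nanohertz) 2.276e+08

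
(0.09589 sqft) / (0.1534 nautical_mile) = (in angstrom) 3.136e+05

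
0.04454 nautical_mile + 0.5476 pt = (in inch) 3248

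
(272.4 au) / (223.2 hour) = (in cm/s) 5.071e+09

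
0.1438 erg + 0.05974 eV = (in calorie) 3.437e-09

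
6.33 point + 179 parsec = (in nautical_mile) 2.982e+15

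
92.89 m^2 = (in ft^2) 999.9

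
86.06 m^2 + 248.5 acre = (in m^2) 1.006e+06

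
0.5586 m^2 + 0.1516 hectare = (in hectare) 0.1517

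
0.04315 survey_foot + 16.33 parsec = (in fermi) 5.039e+32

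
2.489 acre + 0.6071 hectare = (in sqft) 1.738e+05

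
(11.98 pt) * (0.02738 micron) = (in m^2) 1.157e-10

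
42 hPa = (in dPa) 4.2e+04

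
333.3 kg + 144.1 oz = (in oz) 1.19e+04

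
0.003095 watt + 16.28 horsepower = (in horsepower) 16.28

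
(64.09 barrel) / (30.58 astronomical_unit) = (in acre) 5.504e-16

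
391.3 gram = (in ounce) 13.8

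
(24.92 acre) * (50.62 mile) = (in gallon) 2.17e+12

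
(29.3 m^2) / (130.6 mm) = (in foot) 736.1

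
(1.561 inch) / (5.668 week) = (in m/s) 1.157e-08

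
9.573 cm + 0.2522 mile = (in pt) 1.151e+06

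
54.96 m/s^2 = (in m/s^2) 54.96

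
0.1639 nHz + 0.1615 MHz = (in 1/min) 9.69e+06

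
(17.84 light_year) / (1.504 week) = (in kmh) 6.68e+11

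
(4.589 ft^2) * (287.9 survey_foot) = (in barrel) 235.3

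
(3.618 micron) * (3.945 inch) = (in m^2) 3.625e-07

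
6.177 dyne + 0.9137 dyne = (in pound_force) 1.594e-05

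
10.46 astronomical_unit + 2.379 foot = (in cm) 1.565e+14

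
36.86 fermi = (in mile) 2.29e-17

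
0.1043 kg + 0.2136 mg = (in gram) 104.3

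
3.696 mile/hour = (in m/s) 1.652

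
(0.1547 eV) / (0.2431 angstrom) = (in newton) 1.02e-09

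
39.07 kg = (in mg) 3.907e+07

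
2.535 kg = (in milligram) 2.535e+06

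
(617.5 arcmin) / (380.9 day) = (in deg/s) 3.127e-07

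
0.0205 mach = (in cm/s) 698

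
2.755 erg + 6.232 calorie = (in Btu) 0.02471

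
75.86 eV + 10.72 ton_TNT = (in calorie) 1.072e+10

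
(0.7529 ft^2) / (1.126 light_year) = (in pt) 1.861e-14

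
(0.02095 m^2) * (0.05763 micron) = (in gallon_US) 3.189e-07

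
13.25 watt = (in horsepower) 0.01777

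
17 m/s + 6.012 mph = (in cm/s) 1969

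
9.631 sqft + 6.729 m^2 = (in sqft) 82.06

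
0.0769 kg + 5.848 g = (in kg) 0.08275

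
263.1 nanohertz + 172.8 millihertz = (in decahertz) 0.01728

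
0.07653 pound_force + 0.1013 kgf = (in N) 1.334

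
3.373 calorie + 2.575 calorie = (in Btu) 0.02359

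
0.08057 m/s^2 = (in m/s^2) 0.08057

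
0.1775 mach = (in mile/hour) 135.2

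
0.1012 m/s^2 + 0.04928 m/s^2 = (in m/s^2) 0.1505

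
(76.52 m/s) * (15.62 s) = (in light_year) 1.263e-13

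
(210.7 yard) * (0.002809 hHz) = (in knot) 105.2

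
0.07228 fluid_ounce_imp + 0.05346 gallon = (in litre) 0.2044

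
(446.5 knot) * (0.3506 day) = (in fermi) 6.958e+21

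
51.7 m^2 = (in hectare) 0.00517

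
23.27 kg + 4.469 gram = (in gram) 2.327e+04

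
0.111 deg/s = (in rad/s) 0.001937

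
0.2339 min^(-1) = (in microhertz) 3898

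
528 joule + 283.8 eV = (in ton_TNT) 1.262e-07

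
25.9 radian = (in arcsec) 5.342e+06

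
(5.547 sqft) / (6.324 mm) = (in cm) 8149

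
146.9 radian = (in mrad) 1.469e+05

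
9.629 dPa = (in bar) 9.629e-06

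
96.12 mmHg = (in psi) 1.859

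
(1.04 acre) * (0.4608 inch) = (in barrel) 309.8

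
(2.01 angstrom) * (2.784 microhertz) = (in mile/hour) 1.252e-15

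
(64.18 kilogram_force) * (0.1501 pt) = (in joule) 0.03333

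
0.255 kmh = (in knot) 0.1377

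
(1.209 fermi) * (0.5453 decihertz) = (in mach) 1.936e-19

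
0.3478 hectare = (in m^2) 3478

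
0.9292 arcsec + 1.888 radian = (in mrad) 1888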